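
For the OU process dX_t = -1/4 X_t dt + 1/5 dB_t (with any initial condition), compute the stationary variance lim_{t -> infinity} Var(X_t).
lim Var(X_t) = 2/25

The OU SDE dX = -theta X dt + sigma dB admits the integrating factor exp(theta t): d(exp(theta t) X_t) = sigma exp(theta t) dB_t. Integrating from 0 to t gives X_t = x_0 * exp(-theta t) + sigma * int_0^t exp(-theta (t-s)) dB_s for any initial x_0. The Itô integral has variance (by the Itô isometry) sigma^2 * int_0^t exp(-2 theta (t - s)) ds = sigma^2 * (1 - exp(-2 theta t)) / (2 theta), independent of x_0.
With theta = 1/4, sigma = 1/5:
  Var(X_t) = (1/5)^2 * (1 - exp(-2*1/4 t)) / (2 * 1/4) = 2/25 - 2*exp(-t/2)/25.
As t -> infinity, exp(-2*1/4 t) -> 0, so the stationary variance is sigma^2 / (2 theta) = 2/25.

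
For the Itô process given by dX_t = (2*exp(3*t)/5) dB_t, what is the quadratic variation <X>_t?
<X>_t = 2*exp(6*t)/75 - 2/75

For an Itô process dX_t = a(t) dt + b(t) dB_t, the quadratic variation is <X>_t = int_0^t b(s)^2 ds (the drift term does not contribute). Here b(s) = 2*exp(3*s)/5, so
  b(s)^2 = 4*exp(6*s)/25.
Integrating from 0 to t:
  <X>_t = int_0^t (4*exp(6*s)/25) ds = 2*exp(6*t)/75 - 2/75.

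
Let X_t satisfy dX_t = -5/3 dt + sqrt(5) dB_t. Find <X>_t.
<X>_t = 5*t

For an Itô process dX_t = a(t) dt + b(t) dB_t, the quadratic variation is <X>_t = int_0^t b(s)^2 ds (the drift term does not contribute). Here b(s) = sqrt(5), so
  b(s)^2 = 5.
Integrating from 0 to t:
  <X>_t = int_0^t (5) ds = 5*t.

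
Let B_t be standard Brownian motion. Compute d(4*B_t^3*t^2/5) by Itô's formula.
d(4*B_t^3*t^2/5) = (4*B_t*t*(2*B_t^2 + 3*t)/5) dt + (12*B_t^2*t^2/5) dB_t

Itô's formula for f(t, x): d f(t, B_t) = (f_t + (1/2) f_xx) dt + f_x dB_t. Compute partials of f(t, x) = 4*t^2*x^3/5:
  f_t(t,x)  = 8*t*x^3/5
  f_x(t,x)  = 12*t^2*x^2/5
  f_xx(t,x) = 24*t^2*x/5
Assemble drift = f_t + (1/2) f_xx = 4*t*x*(3*t + 2*x^2)/5 and diffusion = f_x = 12*t^2*x^2/5. Substituting x = B_t:
  d(4*B_t^3*t^2/5) = (4*B_t*t*(2*B_t^2 + 3*t)/5) dt + (12*B_t^2*t^2/5) dB_t.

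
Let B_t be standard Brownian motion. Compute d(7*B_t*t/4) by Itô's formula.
d(7*B_t*t/4) = (7*B_t/4) dt + (7*t/4) dB_t

Itô's formula for f(t, x): d f(t, B_t) = (f_t + (1/2) f_xx) dt + f_x dB_t. Compute partials of f(t, x) = 7*t*x/4:
  f_t(t,x)  = 7*x/4
  f_x(t,x)  = 7*t/4
  f_xx(t,x) = 0
Assemble drift = f_t + (1/2) f_xx = 7*x/4 and diffusion = f_x = 7*t/4. Substituting x = B_t:
  d(7*B_t*t/4) = (7*B_t/4) dt + (7*t/4) dB_t.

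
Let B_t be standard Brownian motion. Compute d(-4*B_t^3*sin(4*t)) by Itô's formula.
d(-4*B_t^3*sin(4*t)) = (-16*B_t^3*cos(4*t) - 12*B_t*sin(4*t)) dt + (-12*B_t^2*sin(4*t)) dB_t

Itô's formula for f(t, x): d f(t, B_t) = (f_t + (1/2) f_xx) dt + f_x dB_t. Compute partials of f(t, x) = -4*x^3*sin(4*t):
  f_t(t,x)  = -16*x^3*cos(4*t)
  f_x(t,x)  = -12*x^2*sin(4*t)
  f_xx(t,x) = -24*x*sin(4*t)
Assemble drift = f_t + (1/2) f_xx = -16*x^3*cos(4*t) - 12*x*sin(4*t) and diffusion = f_x = -12*x^2*sin(4*t). Substituting x = B_t:
  d(-4*B_t^3*sin(4*t)) = (-16*B_t^3*cos(4*t) - 12*B_t*sin(4*t)) dt + (-12*B_t^2*sin(4*t)) dB_t.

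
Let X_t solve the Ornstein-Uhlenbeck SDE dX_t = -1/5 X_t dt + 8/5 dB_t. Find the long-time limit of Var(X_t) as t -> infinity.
lim Var(X_t) = 32/5

The OU SDE dX = -theta X dt + sigma dB admits the integrating factor exp(theta t): d(exp(theta t) X_t) = sigma exp(theta t) dB_t. Integrating from 0 to t gives X_t = x_0 * exp(-theta t) + sigma * int_0^t exp(-theta (t-s)) dB_s for any initial x_0. The Itô integral has variance (by the Itô isometry) sigma^2 * int_0^t exp(-2 theta (t - s)) ds = sigma^2 * (1 - exp(-2 theta t)) / (2 theta), independent of x_0.
With theta = 1/5, sigma = 8/5:
  Var(X_t) = (8/5)^2 * (1 - exp(-2*1/5 t)) / (2 * 1/5) = 32/5 - 32*exp(-2*t/5)/5.
As t -> infinity, exp(-2*1/5 t) -> 0, so the stationary variance is sigma^2 / (2 theta) = 32/5.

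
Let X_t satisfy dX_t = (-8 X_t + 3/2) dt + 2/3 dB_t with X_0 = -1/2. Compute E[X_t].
E[X_t] = 3/16 - 11*exp(-8*t)/16

Taking expectations and using E[dB_t] = 0, the mean m(t) = E[X_t] satisfies the ODE m'(t) = a m(t) + b with m(0) = x_0. With a = -8, b = 3/2, x_0 = -1/2, the solution is
  m(t) = x_0 * exp(a t) + (b/a) * (exp(a t) - 1)
       = (-1/2) * exp((-8) t) + ((3/2)/(-8)) * (exp((-8) t) - 1)
       = 3/16 - 11*exp(-8*t)/16.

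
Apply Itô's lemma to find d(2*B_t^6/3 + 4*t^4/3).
d(2*B_t^6/3 + 4*t^4/3) = (10*B_t^4 + 16*t^3/3) dt + (4*B_t^5) dB_t

Itô's formula for f(t, x): d f(t, B_t) = (f_t + (1/2) f_xx) dt + f_x dB_t. Compute partials of f(t, x) = 4*t^4/3 + 2*x^6/3:
  f_t(t,x)  = 16*t^3/3
  f_x(t,x)  = 4*x^5
  f_xx(t,x) = 20*x^4
Assemble drift = f_t + (1/2) f_xx = 16*t^3/3 + 10*x^4 and diffusion = f_x = 4*x^5. Substituting x = B_t:
  d(2*B_t^6/3 + 4*t^4/3) = (10*B_t^4 + 16*t^3/3) dt + (4*B_t^5) dB_t.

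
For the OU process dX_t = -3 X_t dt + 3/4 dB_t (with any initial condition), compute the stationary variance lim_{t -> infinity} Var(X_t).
lim Var(X_t) = 3/32

The OU SDE dX = -theta X dt + sigma dB admits the integrating factor exp(theta t): d(exp(theta t) X_t) = sigma exp(theta t) dB_t. Integrating from 0 to t gives X_t = x_0 * exp(-theta t) + sigma * int_0^t exp(-theta (t-s)) dB_s for any initial x_0. The Itô integral has variance (by the Itô isometry) sigma^2 * int_0^t exp(-2 theta (t - s)) ds = sigma^2 * (1 - exp(-2 theta t)) / (2 theta), independent of x_0.
With theta = 3, sigma = 3/4:
  Var(X_t) = (3/4)^2 * (1 - exp(-2*3 t)) / (2 * 3) = 3/32 - 3*exp(-6*t)/32.
As t -> infinity, exp(-2*3 t) -> 0, so the stationary variance is sigma^2 / (2 theta) = 3/32.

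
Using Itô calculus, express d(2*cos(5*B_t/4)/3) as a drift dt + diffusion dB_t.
d(2*cos(5*B_t/4)/3) = (-25*cos(5*B_t/4)/48) dt + (-5*sin(5*B_t/4)/6) dB_t

Itô's formula for f(B_t) gives d f(B_t) = f'(B_t) dB_t + (1/2) f''(B_t) dt. Compute derivatives of f(x) = 2*cos(5*x/4)/3:
  f'(x)  = -5*sin(5*x/4)/6
  f''(x) = -25*cos(5*x/4)/24
Substitute x = B_t and multiply the f'' term by 1/2:
  drift     = (1/2) * (-25*cos(5*x/4)/24) evaluated at B_t = -25*cos(5*B_t/4)/48
  diffusion = (-5*sin(5*x/4)/6) evaluated at B_t = -5*sin(5*B_t/4)/6
Therefore d(2*cos(5*B_t/4)/3) = (-25*cos(5*B_t/4)/48) dt + (-5*sin(5*B_t/4)/6) dB_t.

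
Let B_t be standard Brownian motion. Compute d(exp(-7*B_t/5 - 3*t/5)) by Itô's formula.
d(exp(-7*B_t/5 - 3*t/5)) = (19*exp(-7*B_t/5 - 3*t/5)/50) dt + (-7*exp(-7*B_t/5 - 3*t/5)/5) dB_t

Itô's formula for f(t, x): d f(t, B_t) = (f_t + (1/2) f_xx) dt + f_x dB_t. Compute partials of f(t, x) = exp(-3*t/5 - 7*x/5):
  f_t(t,x)  = -3*exp(-3*t/5 - 7*x/5)/5
  f_x(t,x)  = -7*exp(-3*t/5 - 7*x/5)/5
  f_xx(t,x) = 49*exp(-3*t/5 - 7*x/5)/25
Assemble drift = f_t + (1/2) f_xx = 19*exp(-3*t/5 - 7*x/5)/50 and diffusion = f_x = -7*exp(-3*t/5 - 7*x/5)/5. Substituting x = B_t:
  d(exp(-7*B_t/5 - 3*t/5)) = (19*exp(-7*B_t/5 - 3*t/5)/50) dt + (-7*exp(-7*B_t/5 - 3*t/5)/5) dB_t.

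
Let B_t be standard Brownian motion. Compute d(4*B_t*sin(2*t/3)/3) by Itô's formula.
d(4*B_t*sin(2*t/3)/3) = (8*B_t*cos(2*t/3)/9) dt + (4*sin(2*t/3)/3) dB_t

Itô's formula for f(t, x): d f(t, B_t) = (f_t + (1/2) f_xx) dt + f_x dB_t. Compute partials of f(t, x) = 4*x*sin(2*t/3)/3:
  f_t(t,x)  = 8*x*cos(2*t/3)/9
  f_x(t,x)  = 4*sin(2*t/3)/3
  f_xx(t,x) = 0
Assemble drift = f_t + (1/2) f_xx = 8*x*cos(2*t/3)/9 and diffusion = f_x = 4*sin(2*t/3)/3. Substituting x = B_t:
  d(4*B_t*sin(2*t/3)/3) = (8*B_t*cos(2*t/3)/9) dt + (4*sin(2*t/3)/3) dB_t.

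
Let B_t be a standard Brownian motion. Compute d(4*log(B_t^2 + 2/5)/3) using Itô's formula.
d(4*log(B_t^2 + 2/5)/3) = (20*(2 - 5*B_t^2)/(3*(5*B_t^2 + 2)^2)) dt + (40*B_t/(3*(5*B_t^2 + 2))) dB_t

Itô's formula for f(B_t) gives d f(B_t) = f'(B_t) dB_t + (1/2) f''(B_t) dt. Compute derivatives of f(x) = 4*log(x^2 + 2/5)/3:
  f'(x)  = 40*x/(3*(5*x^2 + 2))
  f''(x) = 40*(2 - 5*x^2)/(3*(5*x^2 + 2)^2)
Substitute x = B_t and multiply the f'' term by 1/2:
  drift     = (1/2) * (40*(2 - 5*x^2)/(3*(5*x^2 + 2)^2)) evaluated at B_t = 20*(2 - 5*B_t^2)/(3*(5*B_t^2 + 2)^2)
  diffusion = (40*x/(3*(5*x^2 + 2))) evaluated at B_t = 40*B_t/(3*(5*B_t^2 + 2))
Therefore d(4*log(B_t^2 + 2/5)/3) = (20*(2 - 5*B_t^2)/(3*(5*B_t^2 + 2)^2)) dt + (40*B_t/(3*(5*B_t^2 + 2))) dB_t.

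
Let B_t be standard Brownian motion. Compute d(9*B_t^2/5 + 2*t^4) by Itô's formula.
d(9*B_t^2/5 + 2*t^4) = (8*t^3 + 9/5) dt + (18*B_t/5) dB_t

Itô's formula for f(t, x): d f(t, B_t) = (f_t + (1/2) f_xx) dt + f_x dB_t. Compute partials of f(t, x) = 2*t^4 + 9*x^2/5:
  f_t(t,x)  = 8*t^3
  f_x(t,x)  = 18*x/5
  f_xx(t,x) = 18/5
Assemble drift = f_t + (1/2) f_xx = 8*t^3 + 9/5 and diffusion = f_x = 18*x/5. Substituting x = B_t:
  d(9*B_t^2/5 + 2*t^4) = (8*t^3 + 9/5) dt + (18*B_t/5) dB_t.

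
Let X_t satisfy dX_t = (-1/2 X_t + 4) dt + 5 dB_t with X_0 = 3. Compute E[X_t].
E[X_t] = 8 - 5*exp(-t/2)

Taking expectations and using E[dB_t] = 0, the mean m(t) = E[X_t] satisfies the ODE m'(t) = a m(t) + b with m(0) = x_0. With a = -1/2, b = 4, x_0 = 3, the solution is
  m(t) = x_0 * exp(a t) + (b/a) * (exp(a t) - 1)
       = 3 * exp((-1/2) t) + (4/(-1/2)) * (exp((-1/2) t) - 1)
       = 8 - 5*exp(-t/2).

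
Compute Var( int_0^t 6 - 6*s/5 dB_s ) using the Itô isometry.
Var = 12*t*(t^2 - 15*t + 75)/25

The Itô integral of a deterministic integrand f(s) has mean 0 because each increment f(s) * (B_{s+ds} - B_s) has mean 0. By the Itô isometry:
  Var( int_0^t f(s) dB_s ) = E[ (int_0^t f(s) dB_s)^2 ] = int_0^t f(s)^2 ds.
Here f(s) = 6 - 6*s/5, so f(s)^2 = 36*(s - 5)^2/25. Integrate:
  int_0^t (36*(s - 5)^2/25) ds = 12*t*(t^2 - 15*t + 75)/25.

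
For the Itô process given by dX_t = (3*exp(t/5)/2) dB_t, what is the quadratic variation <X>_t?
<X>_t = 45*exp(2*t/5)/8 - 45/8

For an Itô process dX_t = a(t) dt + b(t) dB_t, the quadratic variation is <X>_t = int_0^t b(s)^2 ds (the drift term does not contribute). Here b(s) = 3*exp(s/5)/2, so
  b(s)^2 = 9*exp(2*s/5)/4.
Integrating from 0 to t:
  <X>_t = int_0^t (9*exp(2*s/5)/4) ds = 45*exp(2*t/5)/8 - 45/8.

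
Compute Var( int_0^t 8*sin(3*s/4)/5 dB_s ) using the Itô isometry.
Var = 32*t/25 - 64*sin(3*t/2)/75

The Itô integral of a deterministic integrand f(s) has mean 0 because each increment f(s) * (B_{s+ds} - B_s) has mean 0. By the Itô isometry:
  Var( int_0^t f(s) dB_s ) = E[ (int_0^t f(s) dB_s)^2 ] = int_0^t f(s)^2 ds.
Here f(s) = 8*sin(3*s/4)/5, so f(s)^2 = 64*sin(3*s/4)^2/25. Integrate:
  int_0^t (64*sin(3*s/4)^2/25) ds = 32*t/25 - 64*sin(3*t/2)/75.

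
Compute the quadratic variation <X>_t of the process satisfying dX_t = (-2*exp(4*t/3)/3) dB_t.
<X>_t = exp(8*t/3)/6 - 1/6

For an Itô process dX_t = a(t) dt + b(t) dB_t, the quadratic variation is <X>_t = int_0^t b(s)^2 ds (the drift term does not contribute). Here b(s) = -2*exp(4*s/3)/3, so
  b(s)^2 = 4*exp(8*s/3)/9.
Integrating from 0 to t:
  <X>_t = int_0^t (4*exp(8*s/3)/9) ds = exp(8*t/3)/6 - 1/6.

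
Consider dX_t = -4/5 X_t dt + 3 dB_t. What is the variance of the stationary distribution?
lim Var(X_t) = 45/8

The OU SDE dX = -theta X dt + sigma dB admits the integrating factor exp(theta t): d(exp(theta t) X_t) = sigma exp(theta t) dB_t. Integrating from 0 to t gives X_t = x_0 * exp(-theta t) + sigma * int_0^t exp(-theta (t-s)) dB_s for any initial x_0. The Itô integral has variance (by the Itô isometry) sigma^2 * int_0^t exp(-2 theta (t - s)) ds = sigma^2 * (1 - exp(-2 theta t)) / (2 theta), independent of x_0.
With theta = 4/5, sigma = 3:
  Var(X_t) = (3)^2 * (1 - exp(-2*4/5 t)) / (2 * 4/5) = 45/8 - 45*exp(-8*t/5)/8.
As t -> infinity, exp(-2*4/5 t) -> 0, so the stationary variance is sigma^2 / (2 theta) = 45/8.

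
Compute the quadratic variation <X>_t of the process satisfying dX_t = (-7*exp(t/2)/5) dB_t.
<X>_t = 49*exp(t)/25 - 49/25

For an Itô process dX_t = a(t) dt + b(t) dB_t, the quadratic variation is <X>_t = int_0^t b(s)^2 ds (the drift term does not contribute). Here b(s) = -7*exp(s/2)/5, so
  b(s)^2 = 49*exp(s)/25.
Integrating from 0 to t:
  <X>_t = int_0^t (49*exp(s)/25) ds = 49*exp(t)/25 - 49/25.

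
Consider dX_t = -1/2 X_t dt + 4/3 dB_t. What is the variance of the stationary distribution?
lim Var(X_t) = 16/9

The OU SDE dX = -theta X dt + sigma dB admits the integrating factor exp(theta t): d(exp(theta t) X_t) = sigma exp(theta t) dB_t. Integrating from 0 to t gives X_t = x_0 * exp(-theta t) + sigma * int_0^t exp(-theta (t-s)) dB_s for any initial x_0. The Itô integral has variance (by the Itô isometry) sigma^2 * int_0^t exp(-2 theta (t - s)) ds = sigma^2 * (1 - exp(-2 theta t)) / (2 theta), independent of x_0.
With theta = 1/2, sigma = 4/3:
  Var(X_t) = (4/3)^2 * (1 - exp(-2*1/2 t)) / (2 * 1/2) = 16/9 - 16*exp(-t)/9.
As t -> infinity, exp(-2*1/2 t) -> 0, so the stationary variance is sigma^2 / (2 theta) = 16/9.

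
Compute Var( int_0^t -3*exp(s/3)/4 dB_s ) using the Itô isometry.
Var = 27*exp(2*t/3)/32 - 27/32

The Itô integral of a deterministic integrand f(s) has mean 0 because each increment f(s) * (B_{s+ds} - B_s) has mean 0. By the Itô isometry:
  Var( int_0^t f(s) dB_s ) = E[ (int_0^t f(s) dB_s)^2 ] = int_0^t f(s)^2 ds.
Here f(s) = -3*exp(s/3)/4, so f(s)^2 = 9*exp(2*s/3)/16. Integrate:
  int_0^t (9*exp(2*s/3)/16) ds = 27*exp(2*t/3)/32 - 27/32.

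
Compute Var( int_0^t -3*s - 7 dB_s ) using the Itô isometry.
Var = t*(3*t^2 + 21*t + 49)

The Itô integral of a deterministic integrand f(s) has mean 0 because each increment f(s) * (B_{s+ds} - B_s) has mean 0. By the Itô isometry:
  Var( int_0^t f(s) dB_s ) = E[ (int_0^t f(s) dB_s)^2 ] = int_0^t f(s)^2 ds.
Here f(s) = -3*s - 7, so f(s)^2 = (3*s + 7)^2. Integrate:
  int_0^t ((3*s + 7)^2) ds = t*(3*t^2 + 21*t + 49).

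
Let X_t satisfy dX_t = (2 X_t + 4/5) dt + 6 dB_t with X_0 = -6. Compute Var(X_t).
Var(X_t) = 9*exp(4*t) - 9

The variance V(t) = Var(X_t) satisfies V'(t) = 2 a V(t) + c^2 with V(0) = 0 (drift coefficient is linear in X, diffusion is constant). With a = 2, c = 6, the solution is
  V(t) = (c^2 / (2 a)) * (exp(2 a t) - 1)
       = (6^2 / (2*2)) * (exp(4 t) - 1)
       = 9*exp(4*t) - 9.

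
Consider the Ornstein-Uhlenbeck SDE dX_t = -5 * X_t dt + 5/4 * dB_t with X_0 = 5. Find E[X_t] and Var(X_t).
E[X_t] = 5*exp(-5*t); Var(X_t) = 5/32 - 5*exp(-10*t)/32

The OU SDE dX = -theta X dt + sigma dB admits the integrating factor exp(theta t): d(exp(theta t) X_t) = sigma exp(theta t) dB_t. Integrating from 0 to t:
  X_t = x_0 * exp(-theta t) + sigma * int_0^t exp(-theta (t-s)) dB_s.
The Itô integral has mean 0 and (by the Itô isometry) variance sigma^2 * int_0^t exp(-2 theta (t - s)) ds = sigma^2 * (1 - exp(-2 theta t)) / (2 theta).
With theta = 5, sigma = 5/4, x_0 = 5:
  E[X_t] = 5 * exp(-5 t) = 5*exp(-5*t)
  Var(X_t) = (5/4)^2 * (1 - exp(-2*5 t)) / (2 * 5) = 5/32 - 5*exp(-10*t)/32.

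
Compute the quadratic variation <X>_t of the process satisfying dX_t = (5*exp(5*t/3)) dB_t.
<X>_t = 15*exp(10*t/3)/2 - 15/2

For an Itô process dX_t = a(t) dt + b(t) dB_t, the quadratic variation is <X>_t = int_0^t b(s)^2 ds (the drift term does not contribute). Here b(s) = 5*exp(5*s/3), so
  b(s)^2 = 25*exp(10*s/3).
Integrating from 0 to t:
  <X>_t = int_0^t (25*exp(10*s/3)) ds = 15*exp(10*t/3)/2 - 15/2.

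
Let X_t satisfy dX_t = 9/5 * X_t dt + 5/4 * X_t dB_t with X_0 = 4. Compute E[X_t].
E[X_t] = 4*exp(9*t/5)

For GBM dX = mu X dt + sigma X dB with X_0 = x_0, apply Itô to Y = log X: dY = (mu - sigma^2/2) dt + sigma dB, so Y_t = log(x_0) + (mu - sigma^2/2) t + sigma B_t and hence X_t = x_0 * exp((mu - sigma^2/2) t + sigma B_t).
With mu = 9/5, sigma = 5/4, x_0 = 4, this gives:
  X_t = 4 * exp((163/160) * t + (5/4) * B_t).
Since sigma*B_t ~ Normal(0, sigma^2 t), E[exp(sigma*B_t)] = exp(sigma^2 t / 2); so E[X_t] = x_0 * exp((mu - sigma^2/2) t) * exp(sigma^2 t / 2) = x_0 * exp(mu t) = 4*exp(9*t/5).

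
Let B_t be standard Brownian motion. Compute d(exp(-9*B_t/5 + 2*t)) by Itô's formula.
d(exp(-9*B_t/5 + 2*t)) = (181*exp(-9*B_t/5 + 2*t)/50) dt + (-9*exp(-9*B_t/5 + 2*t)/5) dB_t

Itô's formula for f(t, x): d f(t, B_t) = (f_t + (1/2) f_xx) dt + f_x dB_t. Compute partials of f(t, x) = exp(2*t - 9*x/5):
  f_t(t,x)  = 2*exp(2*t - 9*x/5)
  f_x(t,x)  = -9*exp(2*t - 9*x/5)/5
  f_xx(t,x) = 81*exp(2*t - 9*x/5)/25
Assemble drift = f_t + (1/2) f_xx = 181*exp(2*t - 9*x/5)/50 and diffusion = f_x = -9*exp(2*t - 9*x/5)/5. Substituting x = B_t:
  d(exp(-9*B_t/5 + 2*t)) = (181*exp(-9*B_t/5 + 2*t)/50) dt + (-9*exp(-9*B_t/5 + 2*t)/5) dB_t.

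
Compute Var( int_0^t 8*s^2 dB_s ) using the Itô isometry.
Var = 64*t^5/5

The Itô integral of a deterministic integrand f(s) has mean 0 because each increment f(s) * (B_{s+ds} - B_s) has mean 0. By the Itô isometry:
  Var( int_0^t f(s) dB_s ) = E[ (int_0^t f(s) dB_s)^2 ] = int_0^t f(s)^2 ds.
Here f(s) = 8*s^2, so f(s)^2 = 64*s^4. Integrate:
  int_0^t (64*s^4) ds = 64*t^5/5.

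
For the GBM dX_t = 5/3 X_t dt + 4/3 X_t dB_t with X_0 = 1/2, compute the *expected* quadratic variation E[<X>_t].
E[<X>_t] = 2*exp(46*t/9)/23 - 2/23

<X>_t = int_0^t ((4/3) * X_s)^2 ds. Taking expectation inside the integral: E[<X>_t] = (4/3)^2 * int_0^t E[X_s^2] ds. For GBM, E[X_s^2] = x_0^2 * exp((2 mu + sigma^2) s). Integrating:
  E[<X>_t] = (4/3)^2 * (1/2)^2 * (exp((2*(5/3) + (4/3)^2) t) - 1) / (2*(5/3) + (4/3)^2)
           = (4/3)^2 * (1/2)^2 * (exp((46/9) t) - 1) / (46/9) = 2*exp(46*t/9)/23 - 2/23.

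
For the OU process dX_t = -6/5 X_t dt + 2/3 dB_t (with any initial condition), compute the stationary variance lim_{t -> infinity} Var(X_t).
lim Var(X_t) = 5/27

The OU SDE dX = -theta X dt + sigma dB admits the integrating factor exp(theta t): d(exp(theta t) X_t) = sigma exp(theta t) dB_t. Integrating from 0 to t gives X_t = x_0 * exp(-theta t) + sigma * int_0^t exp(-theta (t-s)) dB_s for any initial x_0. The Itô integral has variance (by the Itô isometry) sigma^2 * int_0^t exp(-2 theta (t - s)) ds = sigma^2 * (1 - exp(-2 theta t)) / (2 theta), independent of x_0.
With theta = 6/5, sigma = 2/3:
  Var(X_t) = (2/3)^2 * (1 - exp(-2*6/5 t)) / (2 * 6/5) = 5/27 - 5*exp(-12*t/5)/27.
As t -> infinity, exp(-2*6/5 t) -> 0, so the stationary variance is sigma^2 / (2 theta) = 5/27.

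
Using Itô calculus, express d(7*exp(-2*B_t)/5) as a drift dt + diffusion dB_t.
d(7*exp(-2*B_t)/5) = (14*exp(-2*B_t)/5) dt + (-14*exp(-2*B_t)/5) dB_t

Itô's formula for f(B_t) gives d f(B_t) = f'(B_t) dB_t + (1/2) f''(B_t) dt. Compute derivatives of f(x) = 7*exp(-2*x)/5:
  f'(x)  = -14*exp(-2*x)/5
  f''(x) = 28*exp(-2*x)/5
Substitute x = B_t and multiply the f'' term by 1/2:
  drift     = (1/2) * (28*exp(-2*x)/5) evaluated at B_t = 14*exp(-2*B_t)/5
  diffusion = (-14*exp(-2*x)/5) evaluated at B_t = -14*exp(-2*B_t)/5
Therefore d(7*exp(-2*B_t)/5) = (14*exp(-2*B_t)/5) dt + (-14*exp(-2*B_t)/5) dB_t.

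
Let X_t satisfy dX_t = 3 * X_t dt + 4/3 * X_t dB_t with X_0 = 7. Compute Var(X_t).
Var(X_t) = 49*(exp(16*t/9) - 1)*exp(6*t)

For GBM dX = mu X dt + sigma X dB with X_0 = x_0, apply Itô to Y = log X: dY = (mu - sigma^2/2) dt + sigma dB, so Y_t = log(x_0) + (mu - sigma^2/2) t + sigma B_t and hence X_t = x_0 * exp((mu - sigma^2/2) t + sigma B_t).
With mu = 3, sigma = 4/3, x_0 = 7, this gives:
  X_t = 7 * exp((19/9) * t + (4/3) * B_t).
Since sigma*B_t ~ Normal(0, sigma^2 t), E[exp(sigma*B_t)] = exp(sigma^2 t / 2); so E[X_t] = x_0 * exp((mu - sigma^2/2) t) * exp(sigma^2 t / 2) = x_0 * exp(mu t) = 7*exp(3*t).
Var(X_t) = E[X_t^2] - (E[X_t])^2 = x_0^2 * exp(2 mu t) * (exp(sigma^2 t) - 1) = 49*(exp(16*t/9) - 1)*exp(6*t).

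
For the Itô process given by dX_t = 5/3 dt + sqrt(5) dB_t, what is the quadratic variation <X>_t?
<X>_t = 5*t

For an Itô process dX_t = a(t) dt + b(t) dB_t, the quadratic variation is <X>_t = int_0^t b(s)^2 ds (the drift term does not contribute). Here b(s) = sqrt(5), so
  b(s)^2 = 5.
Integrating from 0 to t:
  <X>_t = int_0^t (5) ds = 5*t.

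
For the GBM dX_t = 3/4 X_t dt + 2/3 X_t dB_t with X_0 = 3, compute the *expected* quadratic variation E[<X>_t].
E[<X>_t] = 72*exp(35*t/18)/35 - 72/35

<X>_t = int_0^t ((2/3) * X_s)^2 ds. Taking expectation inside the integral: E[<X>_t] = (2/3)^2 * int_0^t E[X_s^2] ds. For GBM, E[X_s^2] = x_0^2 * exp((2 mu + sigma^2) s). Integrating:
  E[<X>_t] = (2/3)^2 * 3^2 * (exp((2*(3/4) + (2/3)^2) t) - 1) / (2*(3/4) + (2/3)^2)
           = (2/3)^2 * 3^2 * (exp((35/18) t) - 1) / (35/18) = 72*exp(35*t/18)/35 - 72/35.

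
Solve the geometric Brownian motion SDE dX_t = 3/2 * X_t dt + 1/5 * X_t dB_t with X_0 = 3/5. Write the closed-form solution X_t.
X_t = 3/5 * exp((37/25) * t + (1/5) * B_t)

For GBM dX = mu X dt + sigma X dB with X_0 = x_0, apply Itô to Y = log X: dY = (mu - sigma^2/2) dt + sigma dB, so Y_t = log(x_0) + (mu - sigma^2/2) t + sigma B_t and hence X_t = x_0 * exp((mu - sigma^2/2) t + sigma B_t).
With mu = 3/2, sigma = 1/5, x_0 = 3/5, this gives:
  X_t = 3/5 * exp((37/25) * t + (1/5) * B_t).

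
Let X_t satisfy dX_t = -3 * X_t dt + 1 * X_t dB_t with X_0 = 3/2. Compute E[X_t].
E[X_t] = 3*exp(-3*t)/2

For GBM dX = mu X dt + sigma X dB with X_0 = x_0, apply Itô to Y = log X: dY = (mu - sigma^2/2) dt + sigma dB, so Y_t = log(x_0) + (mu - sigma^2/2) t + sigma B_t and hence X_t = x_0 * exp((mu - sigma^2/2) t + sigma B_t).
With mu = -3, sigma = 1, x_0 = 3/2, this gives:
  X_t = 3/2 * exp((-7/2) * t + (1) * B_t).
Since sigma*B_t ~ Normal(0, sigma^2 t), E[exp(sigma*B_t)] = exp(sigma^2 t / 2); so E[X_t] = x_0 * exp((mu - sigma^2/2) t) * exp(sigma^2 t / 2) = x_0 * exp(mu t) = 3*exp(-3*t)/2.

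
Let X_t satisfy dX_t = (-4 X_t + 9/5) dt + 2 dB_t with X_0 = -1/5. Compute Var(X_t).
Var(X_t) = 1/2 - exp(-8*t)/2

The variance V(t) = Var(X_t) satisfies V'(t) = 2 a V(t) + c^2 with V(0) = 0 (drift coefficient is linear in X, diffusion is constant). With a = -4, c = 2, the solution is
  V(t) = (c^2 / (2 a)) * (exp(2 a t) - 1)
       = (2^2 / (2*(-4))) * (exp((-8) t) - 1)
       = 1/2 - exp(-8*t)/2.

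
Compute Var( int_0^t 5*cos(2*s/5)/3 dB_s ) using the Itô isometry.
Var = 25*t/18 + 125*sin(4*t/5)/72

The Itô integral of a deterministic integrand f(s) has mean 0 because each increment f(s) * (B_{s+ds} - B_s) has mean 0. By the Itô isometry:
  Var( int_0^t f(s) dB_s ) = E[ (int_0^t f(s) dB_s)^2 ] = int_0^t f(s)^2 ds.
Here f(s) = 5*cos(2*s/5)/3, so f(s)^2 = 25*cos(2*s/5)^2/9. Integrate:
  int_0^t (25*cos(2*s/5)^2/9) ds = 25*t/18 + 125*sin(4*t/5)/72.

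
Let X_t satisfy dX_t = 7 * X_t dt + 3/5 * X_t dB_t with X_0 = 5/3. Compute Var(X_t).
Var(X_t) = 25*(exp(9*t/25) - 1)*exp(14*t)/9

For GBM dX = mu X dt + sigma X dB with X_0 = x_0, apply Itô to Y = log X: dY = (mu - sigma^2/2) dt + sigma dB, so Y_t = log(x_0) + (mu - sigma^2/2) t + sigma B_t and hence X_t = x_0 * exp((mu - sigma^2/2) t + sigma B_t).
With mu = 7, sigma = 3/5, x_0 = 5/3, this gives:
  X_t = 5/3 * exp((341/50) * t + (3/5) * B_t).
Since sigma*B_t ~ Normal(0, sigma^2 t), E[exp(sigma*B_t)] = exp(sigma^2 t / 2); so E[X_t] = x_0 * exp((mu - sigma^2/2) t) * exp(sigma^2 t / 2) = x_0 * exp(mu t) = 5*exp(7*t)/3.
Var(X_t) = E[X_t^2] - (E[X_t])^2 = x_0^2 * exp(2 mu t) * (exp(sigma^2 t) - 1) = 25*(exp(9*t/25) - 1)*exp(14*t)/9.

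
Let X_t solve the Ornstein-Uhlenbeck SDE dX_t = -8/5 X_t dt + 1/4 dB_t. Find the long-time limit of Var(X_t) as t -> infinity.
lim Var(X_t) = 5/256

The OU SDE dX = -theta X dt + sigma dB admits the integrating factor exp(theta t): d(exp(theta t) X_t) = sigma exp(theta t) dB_t. Integrating from 0 to t gives X_t = x_0 * exp(-theta t) + sigma * int_0^t exp(-theta (t-s)) dB_s for any initial x_0. The Itô integral has variance (by the Itô isometry) sigma^2 * int_0^t exp(-2 theta (t - s)) ds = sigma^2 * (1 - exp(-2 theta t)) / (2 theta), independent of x_0.
With theta = 8/5, sigma = 1/4:
  Var(X_t) = (1/4)^2 * (1 - exp(-2*8/5 t)) / (2 * 8/5) = 5/256 - 5*exp(-16*t/5)/256.
As t -> infinity, exp(-2*8/5 t) -> 0, so the stationary variance is sigma^2 / (2 theta) = 5/256.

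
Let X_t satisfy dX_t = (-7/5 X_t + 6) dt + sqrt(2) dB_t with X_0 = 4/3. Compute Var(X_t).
Var(X_t) = 5/7 - 5*exp(-14*t/5)/7

The variance V(t) = Var(X_t) satisfies V'(t) = 2 a V(t) + c^2 with V(0) = 0 (drift coefficient is linear in X, diffusion is constant). With a = -7/5, c = sqrt(2), the solution is
  V(t) = (c^2 / (2 a)) * (exp(2 a t) - 1)
       = (sqrt(2)^2 / (2*(-7/5))) * (exp((-14/5) t) - 1)
       = 5/7 - 5*exp(-14*t/5)/7.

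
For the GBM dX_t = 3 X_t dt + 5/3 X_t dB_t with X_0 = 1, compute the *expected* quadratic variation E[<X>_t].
E[<X>_t] = 25*exp(79*t/9)/79 - 25/79

<X>_t = int_0^t ((5/3) * X_s)^2 ds. Taking expectation inside the integral: E[<X>_t] = (5/3)^2 * int_0^t E[X_s^2] ds. For GBM, E[X_s^2] = x_0^2 * exp((2 mu + sigma^2) s). Integrating:
  E[<X>_t] = (5/3)^2 * 1^2 * (exp((2*3 + (5/3)^2) t) - 1) / (2*3 + (5/3)^2)
           = (5/3)^2 * 1^2 * (exp((79/9) t) - 1) / (79/9) = 25*exp(79*t/9)/79 - 25/79.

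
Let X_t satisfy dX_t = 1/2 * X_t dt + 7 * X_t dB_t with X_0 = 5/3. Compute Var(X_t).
Var(X_t) = 25*(exp(49*t) - 1)*exp(t)/9

For GBM dX = mu X dt + sigma X dB with X_0 = x_0, apply Itô to Y = log X: dY = (mu - sigma^2/2) dt + sigma dB, so Y_t = log(x_0) + (mu - sigma^2/2) t + sigma B_t and hence X_t = x_0 * exp((mu - sigma^2/2) t + sigma B_t).
With mu = 1/2, sigma = 7, x_0 = 5/3, this gives:
  X_t = 5/3 * exp((-24) * t + (7) * B_t).
Since sigma*B_t ~ Normal(0, sigma^2 t), E[exp(sigma*B_t)] = exp(sigma^2 t / 2); so E[X_t] = x_0 * exp((mu - sigma^2/2) t) * exp(sigma^2 t / 2) = x_0 * exp(mu t) = 5*exp(t/2)/3.
Var(X_t) = E[X_t^2] - (E[X_t])^2 = x_0^2 * exp(2 mu t) * (exp(sigma^2 t) - 1) = 25*(exp(49*t) - 1)*exp(t)/9.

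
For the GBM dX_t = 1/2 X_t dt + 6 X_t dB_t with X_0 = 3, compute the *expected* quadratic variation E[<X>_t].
E[<X>_t] = 324*exp(37*t)/37 - 324/37

<X>_t = int_0^t (6 * X_s)^2 ds. Taking expectation inside the integral: E[<X>_t] = 6^2 * int_0^t E[X_s^2] ds. For GBM, E[X_s^2] = x_0^2 * exp((2 mu + sigma^2) s). Integrating:
  E[<X>_t] = 6^2 * 3^2 * (exp((2*(1/2) + 6^2) t) - 1) / (2*(1/2) + 6^2)
           = 6^2 * 3^2 * (exp(37 t) - 1) / 37 = 324*exp(37*t)/37 - 324/37.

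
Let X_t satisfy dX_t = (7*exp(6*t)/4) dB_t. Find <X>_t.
<X>_t = 49*exp(12*t)/192 - 49/192

For an Itô process dX_t = a(t) dt + b(t) dB_t, the quadratic variation is <X>_t = int_0^t b(s)^2 ds (the drift term does not contribute). Here b(s) = 7*exp(6*s)/4, so
  b(s)^2 = 49*exp(12*s)/16.
Integrating from 0 to t:
  <X>_t = int_0^t (49*exp(12*s)/16) ds = 49*exp(12*t)/192 - 49/192.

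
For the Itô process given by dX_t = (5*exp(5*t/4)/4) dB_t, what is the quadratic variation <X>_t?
<X>_t = 5*exp(5*t/2)/8 - 5/8

For an Itô process dX_t = a(t) dt + b(t) dB_t, the quadratic variation is <X>_t = int_0^t b(s)^2 ds (the drift term does not contribute). Here b(s) = 5*exp(5*s/4)/4, so
  b(s)^2 = 25*exp(5*s/2)/16.
Integrating from 0 to t:
  <X>_t = int_0^t (25*exp(5*s/2)/16) ds = 5*exp(5*t/2)/8 - 5/8.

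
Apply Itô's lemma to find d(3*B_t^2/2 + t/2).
d(3*B_t^2/2 + t/2) = (2) dt + (3*B_t) dB_t

Itô's formula for f(t, x): d f(t, B_t) = (f_t + (1/2) f_xx) dt + f_x dB_t. Compute partials of f(t, x) = t/2 + 3*x^2/2:
  f_t(t,x)  = 1/2
  f_x(t,x)  = 3*x
  f_xx(t,x) = 3
Assemble drift = f_t + (1/2) f_xx = 2 and diffusion = f_x = 3*x. Substituting x = B_t:
  d(3*B_t^2/2 + t/2) = (2) dt + (3*B_t) dB_t.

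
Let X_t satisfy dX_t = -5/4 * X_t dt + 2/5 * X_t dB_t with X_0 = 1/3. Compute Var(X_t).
Var(X_t) = (exp(4*t/25) - 1)*exp(-5*t/2)/9

For GBM dX = mu X dt + sigma X dB with X_0 = x_0, apply Itô to Y = log X: dY = (mu - sigma^2/2) dt + sigma dB, so Y_t = log(x_0) + (mu - sigma^2/2) t + sigma B_t and hence X_t = x_0 * exp((mu - sigma^2/2) t + sigma B_t).
With mu = -5/4, sigma = 2/5, x_0 = 1/3, this gives:
  X_t = 1/3 * exp((-133/100) * t + (2/5) * B_t).
Since sigma*B_t ~ Normal(0, sigma^2 t), E[exp(sigma*B_t)] = exp(sigma^2 t / 2); so E[X_t] = x_0 * exp((mu - sigma^2/2) t) * exp(sigma^2 t / 2) = x_0 * exp(mu t) = exp(-5*t/4)/3.
Var(X_t) = E[X_t^2] - (E[X_t])^2 = x_0^2 * exp(2 mu t) * (exp(sigma^2 t) - 1) = (exp(4*t/25) - 1)*exp(-5*t/2)/9.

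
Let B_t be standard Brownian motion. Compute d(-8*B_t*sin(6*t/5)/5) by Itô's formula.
d(-8*B_t*sin(6*t/5)/5) = (-48*B_t*cos(6*t/5)/25) dt + (-8*sin(6*t/5)/5) dB_t

Itô's formula for f(t, x): d f(t, B_t) = (f_t + (1/2) f_xx) dt + f_x dB_t. Compute partials of f(t, x) = -8*x*sin(6*t/5)/5:
  f_t(t,x)  = -48*x*cos(6*t/5)/25
  f_x(t,x)  = -8*sin(6*t/5)/5
  f_xx(t,x) = 0
Assemble drift = f_t + (1/2) f_xx = -48*x*cos(6*t/5)/25 and diffusion = f_x = -8*sin(6*t/5)/5. Substituting x = B_t:
  d(-8*B_t*sin(6*t/5)/5) = (-48*B_t*cos(6*t/5)/25) dt + (-8*sin(6*t/5)/5) dB_t.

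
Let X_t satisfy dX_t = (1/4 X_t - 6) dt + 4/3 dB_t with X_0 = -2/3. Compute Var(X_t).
Var(X_t) = 32*exp(t/2)/9 - 32/9

The variance V(t) = Var(X_t) satisfies V'(t) = 2 a V(t) + c^2 with V(0) = 0 (drift coefficient is linear in X, diffusion is constant). With a = 1/4, c = 4/3, the solution is
  V(t) = (c^2 / (2 a)) * (exp(2 a t) - 1)
       = ((4/3)^2 / (2*(1/4))) * (exp((1/2) t) - 1)
       = 32*exp(t/2)/9 - 32/9.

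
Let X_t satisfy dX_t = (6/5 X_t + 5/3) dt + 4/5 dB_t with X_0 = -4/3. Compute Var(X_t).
Var(X_t) = 4*exp(12*t/5)/15 - 4/15

The variance V(t) = Var(X_t) satisfies V'(t) = 2 a V(t) + c^2 with V(0) = 0 (drift coefficient is linear in X, diffusion is constant). With a = 6/5, c = 4/5, the solution is
  V(t) = (c^2 / (2 a)) * (exp(2 a t) - 1)
       = ((4/5)^2 / (2*(6/5))) * (exp((12/5) t) - 1)
       = 4*exp(12*t/5)/15 - 4/15.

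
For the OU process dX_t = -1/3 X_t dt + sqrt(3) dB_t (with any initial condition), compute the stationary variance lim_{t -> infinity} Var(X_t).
lim Var(X_t) = 9/2

The OU SDE dX = -theta X dt + sigma dB admits the integrating factor exp(theta t): d(exp(theta t) X_t) = sigma exp(theta t) dB_t. Integrating from 0 to t gives X_t = x_0 * exp(-theta t) + sigma * int_0^t exp(-theta (t-s)) dB_s for any initial x_0. The Itô integral has variance (by the Itô isometry) sigma^2 * int_0^t exp(-2 theta (t - s)) ds = sigma^2 * (1 - exp(-2 theta t)) / (2 theta), independent of x_0.
With theta = 1/3, sigma = sqrt(3):
  Var(X_t) = (sqrt(3))^2 * (1 - exp(-2*1/3 t)) / (2 * 1/3) = 9/2 - 9*exp(-2*t/3)/2.
As t -> infinity, exp(-2*1/3 t) -> 0, so the stationary variance is sigma^2 / (2 theta) = 9/2.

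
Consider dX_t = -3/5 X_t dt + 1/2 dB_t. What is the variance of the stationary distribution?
lim Var(X_t) = 5/24

The OU SDE dX = -theta X dt + sigma dB admits the integrating factor exp(theta t): d(exp(theta t) X_t) = sigma exp(theta t) dB_t. Integrating from 0 to t gives X_t = x_0 * exp(-theta t) + sigma * int_0^t exp(-theta (t-s)) dB_s for any initial x_0. The Itô integral has variance (by the Itô isometry) sigma^2 * int_0^t exp(-2 theta (t - s)) ds = sigma^2 * (1 - exp(-2 theta t)) / (2 theta), independent of x_0.
With theta = 3/5, sigma = 1/2:
  Var(X_t) = (1/2)^2 * (1 - exp(-2*3/5 t)) / (2 * 3/5) = 5/24 - 5*exp(-6*t/5)/24.
As t -> infinity, exp(-2*3/5 t) -> 0, so the stationary variance is sigma^2 / (2 theta) = 5/24.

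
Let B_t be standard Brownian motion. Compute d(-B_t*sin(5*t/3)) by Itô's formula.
d(-B_t*sin(5*t/3)) = (-5*B_t*cos(5*t/3)/3) dt + (-sin(5*t/3)) dB_t

Itô's formula for f(t, x): d f(t, B_t) = (f_t + (1/2) f_xx) dt + f_x dB_t. Compute partials of f(t, x) = -x*sin(5*t/3):
  f_t(t,x)  = -5*x*cos(5*t/3)/3
  f_x(t,x)  = -sin(5*t/3)
  f_xx(t,x) = 0
Assemble drift = f_t + (1/2) f_xx = -5*x*cos(5*t/3)/3 and diffusion = f_x = -sin(5*t/3). Substituting x = B_t:
  d(-B_t*sin(5*t/3)) = (-5*B_t*cos(5*t/3)/3) dt + (-sin(5*t/3)) dB_t.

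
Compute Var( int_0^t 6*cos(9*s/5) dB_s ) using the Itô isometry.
Var = 18*t + 5*sin(18*t/5)

The Itô integral of a deterministic integrand f(s) has mean 0 because each increment f(s) * (B_{s+ds} - B_s) has mean 0. By the Itô isometry:
  Var( int_0^t f(s) dB_s ) = E[ (int_0^t f(s) dB_s)^2 ] = int_0^t f(s)^2 ds.
Here f(s) = 6*cos(9*s/5), so f(s)^2 = 36*cos(9*s/5)^2. Integrate:
  int_0^t (36*cos(9*s/5)^2) ds = 18*t + 5*sin(18*t/5).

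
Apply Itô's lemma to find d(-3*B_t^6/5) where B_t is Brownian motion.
d(-3*B_t^6/5) = (-9*B_t^4) dt + (-18*B_t^5/5) dB_t

Itô's formula for f(B_t) gives d f(B_t) = f'(B_t) dB_t + (1/2) f''(B_t) dt. Compute derivatives of f(x) = -3*x^6/5:
  f'(x)  = -18*x^5/5
  f''(x) = -18*x^4
Substitute x = B_t and multiply the f'' term by 1/2:
  drift     = (1/2) * (-18*x^4) evaluated at B_t = -9*B_t^4
  diffusion = (-18*x^5/5) evaluated at B_t = -18*B_t^5/5
Therefore d(-3*B_t^6/5) = (-9*B_t^4) dt + (-18*B_t^5/5) dB_t.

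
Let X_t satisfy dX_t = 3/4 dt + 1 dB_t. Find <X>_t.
<X>_t = t

For an Itô process dX_t = a(t) dt + b(t) dB_t, the quadratic variation is <X>_t = int_0^t b(s)^2 ds (the drift term does not contribute). Here b(s) = 1, so
  b(s)^2 = 1.
Integrating from 0 to t:
  <X>_t = int_0^t (1) ds = t.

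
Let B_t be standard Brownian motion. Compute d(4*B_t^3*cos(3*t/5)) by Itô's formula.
d(4*B_t^3*cos(3*t/5)) = (12*B_t*(-B_t^2*sin(3*t/5) + 5*cos(3*t/5))/5) dt + (12*B_t^2*cos(3*t/5)) dB_t

Itô's formula for f(t, x): d f(t, B_t) = (f_t + (1/2) f_xx) dt + f_x dB_t. Compute partials of f(t, x) = 4*x^3*cos(3*t/5):
  f_t(t,x)  = -12*x^3*sin(3*t/5)/5
  f_x(t,x)  = 12*x^2*cos(3*t/5)
  f_xx(t,x) = 24*x*cos(3*t/5)
Assemble drift = f_t + (1/2) f_xx = 12*x*(-x^2*sin(3*t/5) + 5*cos(3*t/5))/5 and diffusion = f_x = 12*x^2*cos(3*t/5). Substituting x = B_t:
  d(4*B_t^3*cos(3*t/5)) = (12*B_t*(-B_t^2*sin(3*t/5) + 5*cos(3*t/5))/5) dt + (12*B_t^2*cos(3*t/5)) dB_t.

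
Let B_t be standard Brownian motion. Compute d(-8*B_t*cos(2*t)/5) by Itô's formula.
d(-8*B_t*cos(2*t)/5) = (16*B_t*sin(2*t)/5) dt + (-8*cos(2*t)/5) dB_t

Itô's formula for f(t, x): d f(t, B_t) = (f_t + (1/2) f_xx) dt + f_x dB_t. Compute partials of f(t, x) = -8*x*cos(2*t)/5:
  f_t(t,x)  = 16*x*sin(2*t)/5
  f_x(t,x)  = -8*cos(2*t)/5
  f_xx(t,x) = 0
Assemble drift = f_t + (1/2) f_xx = 16*x*sin(2*t)/5 and diffusion = f_x = -8*cos(2*t)/5. Substituting x = B_t:
  d(-8*B_t*cos(2*t)/5) = (16*B_t*sin(2*t)/5) dt + (-8*cos(2*t)/5) dB_t.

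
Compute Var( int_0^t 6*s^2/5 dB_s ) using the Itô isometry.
Var = 36*t^5/125

The Itô integral of a deterministic integrand f(s) has mean 0 because each increment f(s) * (B_{s+ds} - B_s) has mean 0. By the Itô isometry:
  Var( int_0^t f(s) dB_s ) = E[ (int_0^t f(s) dB_s)^2 ] = int_0^t f(s)^2 ds.
Here f(s) = 6*s^2/5, so f(s)^2 = 36*s^4/25. Integrate:
  int_0^t (36*s^4/25) ds = 36*t^5/125.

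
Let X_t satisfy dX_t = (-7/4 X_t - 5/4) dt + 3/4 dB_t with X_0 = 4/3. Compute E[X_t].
E[X_t] = -5/7 + 43*exp(-7*t/4)/21

Taking expectations and using E[dB_t] = 0, the mean m(t) = E[X_t] satisfies the ODE m'(t) = a m(t) + b with m(0) = x_0. With a = -7/4, b = -5/4, x_0 = 4/3, the solution is
  m(t) = x_0 * exp(a t) + (b/a) * (exp(a t) - 1)
       = (4/3) * exp((-7/4) t) + ((-5/4)/(-7/4)) * (exp((-7/4) t) - 1)
       = -5/7 + 43*exp(-7*t/4)/21.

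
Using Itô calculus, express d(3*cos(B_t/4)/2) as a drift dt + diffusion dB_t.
d(3*cos(B_t/4)/2) = (-3*cos(B_t/4)/64) dt + (-3*sin(B_t/4)/8) dB_t

Itô's formula for f(B_t) gives d f(B_t) = f'(B_t) dB_t + (1/2) f''(B_t) dt. Compute derivatives of f(x) = 3*cos(x/4)/2:
  f'(x)  = -3*sin(x/4)/8
  f''(x) = -3*cos(x/4)/32
Substitute x = B_t and multiply the f'' term by 1/2:
  drift     = (1/2) * (-3*cos(x/4)/32) evaluated at B_t = -3*cos(B_t/4)/64
  diffusion = (-3*sin(x/4)/8) evaluated at B_t = -3*sin(B_t/4)/8
Therefore d(3*cos(B_t/4)/2) = (-3*cos(B_t/4)/64) dt + (-3*sin(B_t/4)/8) dB_t.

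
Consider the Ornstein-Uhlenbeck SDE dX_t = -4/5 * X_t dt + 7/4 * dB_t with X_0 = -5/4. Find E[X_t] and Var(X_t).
E[X_t] = -5*exp(-4*t/5)/4; Var(X_t) = 245/128 - 245*exp(-8*t/5)/128

The OU SDE dX = -theta X dt + sigma dB admits the integrating factor exp(theta t): d(exp(theta t) X_t) = sigma exp(theta t) dB_t. Integrating from 0 to t:
  X_t = x_0 * exp(-theta t) + sigma * int_0^t exp(-theta (t-s)) dB_s.
The Itô integral has mean 0 and (by the Itô isometry) variance sigma^2 * int_0^t exp(-2 theta (t - s)) ds = sigma^2 * (1 - exp(-2 theta t)) / (2 theta).
With theta = 4/5, sigma = 7/4, x_0 = -5/4:
  E[X_t] = -5/4 * exp(-4/5 t) = -5*exp(-4*t/5)/4
  Var(X_t) = (7/4)^2 * (1 - exp(-2*4/5 t)) / (2 * 4/5) = 245/128 - 245*exp(-8*t/5)/128.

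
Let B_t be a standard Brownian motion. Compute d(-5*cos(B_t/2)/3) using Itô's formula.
d(-5*cos(B_t/2)/3) = (5*cos(B_t/2)/24) dt + (5*sin(B_t/2)/6) dB_t

Itô's formula for f(B_t) gives d f(B_t) = f'(B_t) dB_t + (1/2) f''(B_t) dt. Compute derivatives of f(x) = -5*cos(x/2)/3:
  f'(x)  = 5*sin(x/2)/6
  f''(x) = 5*cos(x/2)/12
Substitute x = B_t and multiply the f'' term by 1/2:
  drift     = (1/2) * (5*cos(x/2)/12) evaluated at B_t = 5*cos(B_t/2)/24
  diffusion = (5*sin(x/2)/6) evaluated at B_t = 5*sin(B_t/2)/6
Therefore d(-5*cos(B_t/2)/3) = (5*cos(B_t/2)/24) dt + (5*sin(B_t/2)/6) dB_t.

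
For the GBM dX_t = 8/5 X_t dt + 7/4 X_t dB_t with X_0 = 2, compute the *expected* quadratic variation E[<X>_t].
E[<X>_t] = 980*exp(501*t/80)/501 - 980/501

<X>_t = int_0^t ((7/4) * X_s)^2 ds. Taking expectation inside the integral: E[<X>_t] = (7/4)^2 * int_0^t E[X_s^2] ds. For GBM, E[X_s^2] = x_0^2 * exp((2 mu + sigma^2) s). Integrating:
  E[<X>_t] = (7/4)^2 * 2^2 * (exp((2*(8/5) + (7/4)^2) t) - 1) / (2*(8/5) + (7/4)^2)
           = (7/4)^2 * 2^2 * (exp((501/80) t) - 1) / (501/80) = 980*exp(501*t/80)/501 - 980/501.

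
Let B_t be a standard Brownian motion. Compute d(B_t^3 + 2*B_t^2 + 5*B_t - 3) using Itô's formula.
d(B_t^3 + 2*B_t^2 + 5*B_t - 3) = (3*B_t + 2) dt + (3*B_t^2 + 4*B_t + 5) dB_t

Itô's formula for f(B_t) gives d f(B_t) = f'(B_t) dB_t + (1/2) f''(B_t) dt. Compute derivatives of f(x) = x^3 + 2*x^2 + 5*x - 3:
  f'(x)  = 3*x^2 + 4*x + 5
  f''(x) = 6*x + 4
Substitute x = B_t and multiply the f'' term by 1/2:
  drift     = (1/2) * (6*x + 4) evaluated at B_t = 3*B_t + 2
  diffusion = (3*x^2 + 4*x + 5) evaluated at B_t = 3*B_t^2 + 4*B_t + 5
Therefore d(B_t^3 + 2*B_t^2 + 5*B_t - 3) = (3*B_t + 2) dt + (3*B_t^2 + 4*B_t + 5) dB_t.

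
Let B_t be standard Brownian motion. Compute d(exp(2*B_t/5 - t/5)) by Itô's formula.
d(exp(2*B_t/5 - t/5)) = (-3*exp(2*B_t/5 - t/5)/25) dt + (2*exp(2*B_t/5 - t/5)/5) dB_t

Itô's formula for f(t, x): d f(t, B_t) = (f_t + (1/2) f_xx) dt + f_x dB_t. Compute partials of f(t, x) = exp(-t/5 + 2*x/5):
  f_t(t,x)  = -exp(-t/5 + 2*x/5)/5
  f_x(t,x)  = 2*exp(-t/5 + 2*x/5)/5
  f_xx(t,x) = 4*exp(-t/5 + 2*x/5)/25
Assemble drift = f_t + (1/2) f_xx = -3*exp(-t/5 + 2*x/5)/25 and diffusion = f_x = 2*exp(-t/5 + 2*x/5)/5. Substituting x = B_t:
  d(exp(2*B_t/5 - t/5)) = (-3*exp(2*B_t/5 - t/5)/25) dt + (2*exp(2*B_t/5 - t/5)/5) dB_t.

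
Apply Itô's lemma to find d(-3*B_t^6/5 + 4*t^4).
d(-3*B_t^6/5 + 4*t^4) = (-9*B_t^4 + 16*t^3) dt + (-18*B_t^5/5) dB_t

Itô's formula for f(t, x): d f(t, B_t) = (f_t + (1/2) f_xx) dt + f_x dB_t. Compute partials of f(t, x) = 4*t^4 - 3*x^6/5:
  f_t(t,x)  = 16*t^3
  f_x(t,x)  = -18*x^5/5
  f_xx(t,x) = -18*x^4
Assemble drift = f_t + (1/2) f_xx = 16*t^3 - 9*x^4 and diffusion = f_x = -18*x^5/5. Substituting x = B_t:
  d(-3*B_t^6/5 + 4*t^4) = (-9*B_t^4 + 16*t^3) dt + (-18*B_t^5/5) dB_t.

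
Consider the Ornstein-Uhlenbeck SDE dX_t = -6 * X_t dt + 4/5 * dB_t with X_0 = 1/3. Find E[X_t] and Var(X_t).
E[X_t] = exp(-6*t)/3; Var(X_t) = 4/75 - 4*exp(-12*t)/75

The OU SDE dX = -theta X dt + sigma dB admits the integrating factor exp(theta t): d(exp(theta t) X_t) = sigma exp(theta t) dB_t. Integrating from 0 to t:
  X_t = x_0 * exp(-theta t) + sigma * int_0^t exp(-theta (t-s)) dB_s.
The Itô integral has mean 0 and (by the Itô isometry) variance sigma^2 * int_0^t exp(-2 theta (t - s)) ds = sigma^2 * (1 - exp(-2 theta t)) / (2 theta).
With theta = 6, sigma = 4/5, x_0 = 1/3:
  E[X_t] = 1/3 * exp(-6 t) = exp(-6*t)/3
  Var(X_t) = (4/5)^2 * (1 - exp(-2*6 t)) / (2 * 6) = 4/75 - 4*exp(-12*t)/75.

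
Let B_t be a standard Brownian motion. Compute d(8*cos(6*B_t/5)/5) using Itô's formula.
d(8*cos(6*B_t/5)/5) = (-144*cos(6*B_t/5)/125) dt + (-48*sin(6*B_t/5)/25) dB_t

Itô's formula for f(B_t) gives d f(B_t) = f'(B_t) dB_t + (1/2) f''(B_t) dt. Compute derivatives of f(x) = 8*cos(6*x/5)/5:
  f'(x)  = -48*sin(6*x/5)/25
  f''(x) = -288*cos(6*x/5)/125
Substitute x = B_t and multiply the f'' term by 1/2:
  drift     = (1/2) * (-288*cos(6*x/5)/125) evaluated at B_t = -144*cos(6*B_t/5)/125
  diffusion = (-48*sin(6*x/5)/25) evaluated at B_t = -48*sin(6*B_t/5)/25
Therefore d(8*cos(6*B_t/5)/5) = (-144*cos(6*B_t/5)/125) dt + (-48*sin(6*B_t/5)/25) dB_t.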